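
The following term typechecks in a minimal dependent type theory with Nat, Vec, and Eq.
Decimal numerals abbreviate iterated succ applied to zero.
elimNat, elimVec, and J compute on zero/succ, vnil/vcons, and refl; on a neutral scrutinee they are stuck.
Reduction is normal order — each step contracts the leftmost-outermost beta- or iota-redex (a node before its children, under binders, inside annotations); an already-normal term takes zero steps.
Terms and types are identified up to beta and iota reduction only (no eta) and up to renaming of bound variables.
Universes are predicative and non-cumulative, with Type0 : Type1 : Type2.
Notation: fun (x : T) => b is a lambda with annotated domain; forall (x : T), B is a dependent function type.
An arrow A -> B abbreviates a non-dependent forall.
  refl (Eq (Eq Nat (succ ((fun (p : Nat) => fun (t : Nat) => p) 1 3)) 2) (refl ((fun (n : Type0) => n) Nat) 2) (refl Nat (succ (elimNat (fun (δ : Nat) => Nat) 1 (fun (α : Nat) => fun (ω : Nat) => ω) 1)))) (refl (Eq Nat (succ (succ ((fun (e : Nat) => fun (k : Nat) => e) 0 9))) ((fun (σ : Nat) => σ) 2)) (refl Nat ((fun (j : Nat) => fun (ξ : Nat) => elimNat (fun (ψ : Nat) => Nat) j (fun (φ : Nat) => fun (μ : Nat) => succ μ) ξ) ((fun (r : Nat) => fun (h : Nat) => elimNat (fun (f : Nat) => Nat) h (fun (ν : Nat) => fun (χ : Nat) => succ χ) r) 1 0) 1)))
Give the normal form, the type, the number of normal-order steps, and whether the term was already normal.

reduced normal form:
  refl (Eq (Eq Nat 2 2) (refl Nat 2) (refl Nat 2)) (refl (Eq Nat 2 2) (refl Nat 2))
the term's type:
  Eq (Eq (Eq Nat 2 2) (refl Nat 2) (refl Nat 2)) (refl (Eq Nat 2 2) (refl Nat 2)) (refl (Eq Nat 2 2) (refl Nat 2))
steps to reach normal form (normal order): 22
already normal: no
first redex: a beta-redex


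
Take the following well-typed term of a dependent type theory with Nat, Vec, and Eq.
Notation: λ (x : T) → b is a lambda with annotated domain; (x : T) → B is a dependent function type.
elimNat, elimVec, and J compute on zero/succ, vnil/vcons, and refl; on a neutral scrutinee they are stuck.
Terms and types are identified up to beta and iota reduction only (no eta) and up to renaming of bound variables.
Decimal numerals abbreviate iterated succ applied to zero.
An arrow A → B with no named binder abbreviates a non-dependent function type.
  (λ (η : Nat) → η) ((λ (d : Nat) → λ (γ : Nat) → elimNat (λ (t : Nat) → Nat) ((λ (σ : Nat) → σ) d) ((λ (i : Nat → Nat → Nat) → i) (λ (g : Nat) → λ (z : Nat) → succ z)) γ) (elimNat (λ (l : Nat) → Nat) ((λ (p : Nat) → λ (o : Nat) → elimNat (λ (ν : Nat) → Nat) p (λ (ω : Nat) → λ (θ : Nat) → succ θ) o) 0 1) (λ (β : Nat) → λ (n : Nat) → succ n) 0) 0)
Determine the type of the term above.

inferred type:
  Nat


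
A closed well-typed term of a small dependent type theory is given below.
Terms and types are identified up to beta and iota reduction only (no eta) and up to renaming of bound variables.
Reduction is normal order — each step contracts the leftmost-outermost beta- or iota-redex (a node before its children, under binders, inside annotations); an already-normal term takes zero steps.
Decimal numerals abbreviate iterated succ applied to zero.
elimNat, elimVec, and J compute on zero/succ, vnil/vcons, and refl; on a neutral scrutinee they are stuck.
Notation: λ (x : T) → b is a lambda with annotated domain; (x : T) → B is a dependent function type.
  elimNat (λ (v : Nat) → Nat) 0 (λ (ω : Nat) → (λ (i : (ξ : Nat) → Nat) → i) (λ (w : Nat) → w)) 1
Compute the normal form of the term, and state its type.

normal form:
  0
type:
  Nat


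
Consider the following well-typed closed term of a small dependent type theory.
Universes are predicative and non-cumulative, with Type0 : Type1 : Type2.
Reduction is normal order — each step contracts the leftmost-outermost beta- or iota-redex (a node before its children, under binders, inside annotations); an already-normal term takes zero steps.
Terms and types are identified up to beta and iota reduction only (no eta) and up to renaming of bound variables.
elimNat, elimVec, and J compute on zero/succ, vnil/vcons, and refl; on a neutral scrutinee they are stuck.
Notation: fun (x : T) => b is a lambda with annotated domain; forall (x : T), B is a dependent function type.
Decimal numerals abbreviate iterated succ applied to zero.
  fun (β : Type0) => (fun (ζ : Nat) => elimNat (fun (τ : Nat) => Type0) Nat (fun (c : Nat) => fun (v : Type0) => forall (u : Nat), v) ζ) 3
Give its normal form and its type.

resulting normal form:
  fun (β : Type0) => forall (ζ : Nat), forall (τ : Nat), forall (c : Nat), Nat
type:
  forall (β : Type0), Type0
observation: the leftmost-outermost redex is a beta-redex, and normalization takes 11 steps.


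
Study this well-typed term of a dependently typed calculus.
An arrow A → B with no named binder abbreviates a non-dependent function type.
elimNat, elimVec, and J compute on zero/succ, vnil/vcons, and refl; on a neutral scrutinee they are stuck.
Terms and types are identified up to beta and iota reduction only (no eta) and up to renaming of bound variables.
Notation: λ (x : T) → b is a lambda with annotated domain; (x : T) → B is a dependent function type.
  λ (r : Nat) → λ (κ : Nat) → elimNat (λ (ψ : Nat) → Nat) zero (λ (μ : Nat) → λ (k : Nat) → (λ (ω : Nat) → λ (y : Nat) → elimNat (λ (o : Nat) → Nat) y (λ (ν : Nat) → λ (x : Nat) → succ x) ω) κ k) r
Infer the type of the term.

type:
  Nat → Nat → Nat


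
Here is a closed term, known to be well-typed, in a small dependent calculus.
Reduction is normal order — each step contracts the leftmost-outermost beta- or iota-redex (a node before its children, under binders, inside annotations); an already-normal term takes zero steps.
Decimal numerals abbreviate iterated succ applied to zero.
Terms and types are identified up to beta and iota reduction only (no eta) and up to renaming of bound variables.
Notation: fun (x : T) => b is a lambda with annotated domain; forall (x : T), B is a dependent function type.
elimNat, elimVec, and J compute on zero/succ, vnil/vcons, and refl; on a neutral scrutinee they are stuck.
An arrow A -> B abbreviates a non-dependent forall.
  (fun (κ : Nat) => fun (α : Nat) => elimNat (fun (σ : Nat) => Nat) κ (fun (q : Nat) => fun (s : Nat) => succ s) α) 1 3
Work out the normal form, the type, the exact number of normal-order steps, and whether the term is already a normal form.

reduced normal form:
  4
type:
  Nat
reduction steps (normal order): 12
term was already normal: no
first redex: a beta-redex


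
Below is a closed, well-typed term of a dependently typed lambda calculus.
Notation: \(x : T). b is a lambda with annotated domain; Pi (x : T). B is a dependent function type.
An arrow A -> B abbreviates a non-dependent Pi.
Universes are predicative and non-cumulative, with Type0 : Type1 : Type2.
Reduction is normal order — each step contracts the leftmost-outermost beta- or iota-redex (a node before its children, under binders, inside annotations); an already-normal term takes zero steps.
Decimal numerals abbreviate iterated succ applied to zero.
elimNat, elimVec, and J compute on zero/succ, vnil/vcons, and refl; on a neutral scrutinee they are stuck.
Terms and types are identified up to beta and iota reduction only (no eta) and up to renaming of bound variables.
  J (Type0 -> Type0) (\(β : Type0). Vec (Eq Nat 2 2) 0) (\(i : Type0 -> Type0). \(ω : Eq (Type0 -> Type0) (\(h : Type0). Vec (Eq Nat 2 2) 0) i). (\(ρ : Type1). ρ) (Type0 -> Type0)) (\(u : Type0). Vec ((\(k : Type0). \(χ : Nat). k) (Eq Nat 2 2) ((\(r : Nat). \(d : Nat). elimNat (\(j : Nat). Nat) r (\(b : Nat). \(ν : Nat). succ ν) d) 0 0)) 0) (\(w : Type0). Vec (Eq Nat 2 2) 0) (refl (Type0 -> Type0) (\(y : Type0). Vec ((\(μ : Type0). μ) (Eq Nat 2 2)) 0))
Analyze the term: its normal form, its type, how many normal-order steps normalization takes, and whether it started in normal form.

reduced normal form:
  \(β : Type0). Vec (Eq Nat 2 2) 0
the term's type:
  Type0 -> Type0
steps to reach normal form (normal order): 3
already normal: no
first contracted redex: a J iota-redex


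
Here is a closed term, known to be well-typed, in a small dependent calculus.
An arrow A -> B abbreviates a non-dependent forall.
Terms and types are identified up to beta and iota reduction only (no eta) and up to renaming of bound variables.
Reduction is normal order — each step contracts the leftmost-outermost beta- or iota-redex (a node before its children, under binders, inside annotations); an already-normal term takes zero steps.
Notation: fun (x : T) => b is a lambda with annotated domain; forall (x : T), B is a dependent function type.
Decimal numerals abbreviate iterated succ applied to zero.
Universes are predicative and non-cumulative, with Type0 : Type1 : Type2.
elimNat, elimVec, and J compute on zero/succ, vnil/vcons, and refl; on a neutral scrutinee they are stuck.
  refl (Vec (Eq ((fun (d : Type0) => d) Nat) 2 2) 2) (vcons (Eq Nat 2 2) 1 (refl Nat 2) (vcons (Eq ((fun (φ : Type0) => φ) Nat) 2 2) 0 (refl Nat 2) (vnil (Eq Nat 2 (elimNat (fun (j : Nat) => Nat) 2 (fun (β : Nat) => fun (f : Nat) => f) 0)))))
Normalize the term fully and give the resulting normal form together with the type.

normal form:
  refl (Vec (Eq Nat 2 2) 2) (vcons (Eq Nat 2 2) 1 (refl Nat 2) (vcons (Eq Nat 2 2) 0 (refl Nat 2) (vnil (Eq Nat 2 2))))
the term's type:
  Eq (Vec (Eq Nat 2 2) 2) (vcons (Eq Nat 2 2) 1 (refl Nat 2) (vcons (Eq Nat 2 2) 0 (refl Nat 2) (vnil (Eq Nat 2 2)))) (vcons (Eq Nat 2 2) 1 (refl Nat 2) (vcons (Eq Nat 2 2) 0 (refl Nat 2) (vnil (Eq Nat 2 2))))


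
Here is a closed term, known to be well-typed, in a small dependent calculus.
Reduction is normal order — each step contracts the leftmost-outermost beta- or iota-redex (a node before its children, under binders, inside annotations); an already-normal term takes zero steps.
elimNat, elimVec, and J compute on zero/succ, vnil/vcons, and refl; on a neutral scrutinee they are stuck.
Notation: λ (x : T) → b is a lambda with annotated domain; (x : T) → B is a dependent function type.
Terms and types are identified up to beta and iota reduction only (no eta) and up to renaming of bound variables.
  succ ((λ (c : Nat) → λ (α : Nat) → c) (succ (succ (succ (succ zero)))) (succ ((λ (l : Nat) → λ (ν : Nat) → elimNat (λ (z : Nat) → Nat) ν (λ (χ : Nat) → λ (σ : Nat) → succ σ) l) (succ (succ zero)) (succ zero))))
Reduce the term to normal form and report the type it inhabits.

reduced normal form:
  succ (succ (succ (succ (succ zero))))
the term's type:
  Nat


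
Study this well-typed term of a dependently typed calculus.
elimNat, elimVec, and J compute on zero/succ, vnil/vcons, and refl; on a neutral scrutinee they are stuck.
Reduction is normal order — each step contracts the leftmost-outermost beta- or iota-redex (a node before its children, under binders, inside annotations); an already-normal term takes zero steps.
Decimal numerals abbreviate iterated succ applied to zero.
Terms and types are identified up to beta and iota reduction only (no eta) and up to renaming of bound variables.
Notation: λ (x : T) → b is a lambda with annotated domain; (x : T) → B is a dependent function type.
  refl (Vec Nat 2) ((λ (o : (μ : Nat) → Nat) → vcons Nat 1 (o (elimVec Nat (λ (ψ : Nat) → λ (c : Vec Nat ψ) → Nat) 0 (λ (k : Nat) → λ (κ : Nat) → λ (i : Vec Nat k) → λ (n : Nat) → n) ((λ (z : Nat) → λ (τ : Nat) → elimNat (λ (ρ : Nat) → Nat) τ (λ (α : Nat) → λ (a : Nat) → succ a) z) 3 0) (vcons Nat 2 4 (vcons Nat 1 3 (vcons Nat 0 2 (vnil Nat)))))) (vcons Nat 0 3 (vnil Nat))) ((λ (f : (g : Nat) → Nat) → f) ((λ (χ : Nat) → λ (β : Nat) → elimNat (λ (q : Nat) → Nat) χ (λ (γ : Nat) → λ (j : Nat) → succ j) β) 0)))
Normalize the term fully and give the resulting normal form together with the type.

normal form:
  refl (Vec Nat 2) (vcons Nat 1 0 (vcons Nat 0 3 (vnil Nat)))
inferred type:
  Eq (Vec Nat 2) (vcons Nat 1 0 (vcons Nat 0 3 (vnil Nat))) (vcons Nat 1 0 (vcons Nat 0 3 (vnil Nat)))
observation: the leftmost-outermost redex is a beta-redex, and normalization takes 21 steps.


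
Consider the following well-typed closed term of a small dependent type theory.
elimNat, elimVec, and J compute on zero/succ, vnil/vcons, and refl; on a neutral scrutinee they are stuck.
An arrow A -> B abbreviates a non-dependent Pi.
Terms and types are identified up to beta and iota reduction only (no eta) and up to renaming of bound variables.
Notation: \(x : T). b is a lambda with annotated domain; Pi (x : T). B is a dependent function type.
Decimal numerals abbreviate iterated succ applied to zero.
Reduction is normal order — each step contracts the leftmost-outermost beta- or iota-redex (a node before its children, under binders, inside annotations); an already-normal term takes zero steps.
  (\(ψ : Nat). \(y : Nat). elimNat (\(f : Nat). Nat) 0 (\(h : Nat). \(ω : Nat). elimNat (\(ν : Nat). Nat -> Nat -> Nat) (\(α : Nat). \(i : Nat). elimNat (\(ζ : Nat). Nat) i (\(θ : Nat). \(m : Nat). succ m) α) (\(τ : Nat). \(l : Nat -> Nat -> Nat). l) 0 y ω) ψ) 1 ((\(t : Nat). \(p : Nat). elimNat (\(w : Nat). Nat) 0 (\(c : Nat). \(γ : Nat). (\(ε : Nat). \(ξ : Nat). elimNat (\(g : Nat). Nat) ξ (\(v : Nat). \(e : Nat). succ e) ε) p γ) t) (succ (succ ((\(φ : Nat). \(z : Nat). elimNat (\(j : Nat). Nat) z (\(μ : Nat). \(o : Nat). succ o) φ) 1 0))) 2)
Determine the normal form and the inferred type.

resulting normal form:
  6
type:
  Nat


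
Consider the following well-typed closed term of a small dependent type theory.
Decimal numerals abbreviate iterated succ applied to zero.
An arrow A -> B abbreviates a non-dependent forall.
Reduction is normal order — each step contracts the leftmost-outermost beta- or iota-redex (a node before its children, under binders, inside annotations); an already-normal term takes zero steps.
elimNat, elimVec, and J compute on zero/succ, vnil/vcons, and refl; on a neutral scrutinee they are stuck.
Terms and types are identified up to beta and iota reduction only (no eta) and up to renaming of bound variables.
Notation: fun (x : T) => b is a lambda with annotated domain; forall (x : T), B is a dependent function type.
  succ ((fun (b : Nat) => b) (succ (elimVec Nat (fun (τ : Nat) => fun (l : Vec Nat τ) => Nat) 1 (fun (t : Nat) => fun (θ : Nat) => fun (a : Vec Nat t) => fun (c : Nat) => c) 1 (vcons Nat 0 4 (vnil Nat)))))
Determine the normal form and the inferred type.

reduced normal form:
  3
inferred type:
  Nat


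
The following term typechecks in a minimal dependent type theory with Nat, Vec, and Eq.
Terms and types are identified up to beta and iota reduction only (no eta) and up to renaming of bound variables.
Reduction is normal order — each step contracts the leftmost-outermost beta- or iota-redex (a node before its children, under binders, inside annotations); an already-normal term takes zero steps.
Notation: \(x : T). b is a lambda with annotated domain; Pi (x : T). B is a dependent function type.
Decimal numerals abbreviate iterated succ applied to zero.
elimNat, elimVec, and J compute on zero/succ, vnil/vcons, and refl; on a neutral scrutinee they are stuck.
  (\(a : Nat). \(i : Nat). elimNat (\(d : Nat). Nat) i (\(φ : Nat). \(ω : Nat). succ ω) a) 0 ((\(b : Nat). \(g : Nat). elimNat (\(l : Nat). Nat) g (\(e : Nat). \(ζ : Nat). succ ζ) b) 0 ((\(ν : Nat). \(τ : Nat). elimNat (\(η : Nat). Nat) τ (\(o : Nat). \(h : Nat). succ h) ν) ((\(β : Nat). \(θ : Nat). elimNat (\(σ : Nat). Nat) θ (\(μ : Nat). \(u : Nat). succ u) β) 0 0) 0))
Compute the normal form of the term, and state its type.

reduced normal form:
  0
type:
  Nat


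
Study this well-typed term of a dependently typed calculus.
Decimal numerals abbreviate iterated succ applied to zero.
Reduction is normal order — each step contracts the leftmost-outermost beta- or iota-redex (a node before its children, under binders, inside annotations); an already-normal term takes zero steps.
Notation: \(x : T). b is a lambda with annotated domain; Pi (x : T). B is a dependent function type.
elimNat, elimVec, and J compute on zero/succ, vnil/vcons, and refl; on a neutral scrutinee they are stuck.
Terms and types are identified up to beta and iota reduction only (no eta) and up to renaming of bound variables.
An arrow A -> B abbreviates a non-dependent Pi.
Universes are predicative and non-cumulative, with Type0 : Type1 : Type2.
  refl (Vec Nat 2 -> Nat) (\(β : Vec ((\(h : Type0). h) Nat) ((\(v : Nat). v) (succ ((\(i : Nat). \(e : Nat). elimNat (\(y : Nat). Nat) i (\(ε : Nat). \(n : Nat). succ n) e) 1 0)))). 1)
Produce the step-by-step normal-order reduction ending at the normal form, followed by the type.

normal-order reduction sequence:
  refl (Vec Nat 2 -> Nat) (\(β : Vec ((\(h : Type0). h) Nat) ((\(v : Nat). v) (succ ((\(i : Nat). \(e : Nat). elimNat (\(y : Nat). Nat) i (\(ε : Nat). \(n : Nat). succ n) e) 1 0)))). 1)
  ~> refl (Vec Nat 2 -> Nat) (\(β : Vec Nat ((\(h : Nat). h) (succ ((\(v : Nat). \(i : Nat). elimNat (\(e : Nat). Nat) v (\(y : Nat). \(ε : Nat). succ ε) i) 1 0)))). 1)
  ~> refl (Vec Nat 2 -> Nat) (\(β : Vec Nat (succ ((\(h : Nat). \(v : Nat). elimNat (\(i : Nat). Nat) h (\(e : Nat). \(y : Nat). succ y) v) 1 0))). 1)
  ~> refl (Vec Nat 2 -> Nat) (\(β : Vec Nat (succ ((\(h : Nat). elimNat (\(v : Nat). Nat) 1 (\(i : Nat). \(e : Nat). succ e) h) 0))). 1)
  ~> refl (Vec Nat 2 -> Nat) (\(β : Vec Nat (succ (elimNat (\(h : Nat). Nat) 1 (\(v : Nat). \(i : Nat). succ i) 0))). 1)
  ~> refl (Vec Nat 2 -> Nat) (\(β : Vec Nat 2). 1)
inferred type:
  Eq (Vec Nat 2 -> Nat) (\(β : Vec Nat 2). 1) (\(h : Vec Nat 2). 1)


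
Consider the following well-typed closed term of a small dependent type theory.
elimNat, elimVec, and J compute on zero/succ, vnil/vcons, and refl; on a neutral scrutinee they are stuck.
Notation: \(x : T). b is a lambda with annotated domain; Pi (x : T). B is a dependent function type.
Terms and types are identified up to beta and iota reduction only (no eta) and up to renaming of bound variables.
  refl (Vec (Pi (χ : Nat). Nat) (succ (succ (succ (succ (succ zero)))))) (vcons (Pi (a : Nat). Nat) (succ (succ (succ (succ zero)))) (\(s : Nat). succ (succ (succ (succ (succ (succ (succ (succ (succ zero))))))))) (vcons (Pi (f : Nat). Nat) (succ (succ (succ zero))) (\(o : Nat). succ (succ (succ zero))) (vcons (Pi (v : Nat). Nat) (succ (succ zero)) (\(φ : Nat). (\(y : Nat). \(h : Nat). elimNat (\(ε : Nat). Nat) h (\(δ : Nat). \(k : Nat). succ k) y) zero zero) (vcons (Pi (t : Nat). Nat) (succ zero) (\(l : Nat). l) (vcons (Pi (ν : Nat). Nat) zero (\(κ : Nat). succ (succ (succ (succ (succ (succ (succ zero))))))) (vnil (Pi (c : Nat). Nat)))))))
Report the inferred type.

type:
  Eq (Vec (Pi (χ : Nat). Nat) (succ (succ (succ (succ (succ zero)))))) (vcons (Pi (a : Nat). Nat) (succ (succ (succ (succ zero)))) (\(s : Nat). succ (succ (succ (succ (succ (succ (succ (succ (succ zero))))))))) (vcons (Pi (f : Nat). Nat) (succ (succ (succ zero))) (\(o : Nat). succ (succ (succ zero))) (vcons (Pi (v : Nat). Nat) (succ (succ zero)) (\(φ : Nat). zero) (vcons (Pi (y : Nat). Nat) (succ zero) (\(h : Nat). h) (vcons (Pi (ε : Nat). Nat) zero (\(δ : Nat). succ (succ (succ (succ (succ (succ (succ zero))))))) (vnil (Pi (k : Nat). Nat))))))) (vcons (Pi (t : Nat). Nat) (succ (succ (succ (succ zero)))) (\(l : Nat). succ (succ (succ (succ (succ (succ (succ (succ (succ zero))))))))) (vcons (Pi (ν : Nat). Nat) (succ (succ (succ zero))) (\(κ : Nat). succ (succ (succ zero))) (vcons (Pi (c : Nat). Nat) (succ (succ zero)) (\(α : Nat). zero) (vcons (Pi (θ : Nat). Nat) (succ zero) (\(z : Nat). z) (vcons (Pi (b : Nat). Nat) zero (\(n : Nat). succ (succ (succ (succ (succ (succ (succ zero))))))) (vnil (Pi (η : Nat). Nat)))))))


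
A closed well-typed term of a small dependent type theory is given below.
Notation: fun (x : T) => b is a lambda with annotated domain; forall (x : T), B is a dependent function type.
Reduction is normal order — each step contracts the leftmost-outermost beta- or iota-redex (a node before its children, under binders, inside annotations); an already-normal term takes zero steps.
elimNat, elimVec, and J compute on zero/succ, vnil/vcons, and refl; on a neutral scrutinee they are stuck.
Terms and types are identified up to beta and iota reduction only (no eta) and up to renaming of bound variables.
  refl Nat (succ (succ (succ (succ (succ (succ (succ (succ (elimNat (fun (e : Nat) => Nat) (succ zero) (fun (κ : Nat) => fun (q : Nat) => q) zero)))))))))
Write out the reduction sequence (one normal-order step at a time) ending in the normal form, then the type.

normal-order reduction sequence:
  refl Nat (succ (succ (succ (succ (succ (succ (succ (succ (elimNat (fun (e : Nat) => Nat) (succ zero) (fun (κ : Nat) => fun (q : Nat) => q) zero)))))))))
  ~> refl Nat (succ (succ (succ (succ (succ (succ (succ (succ (succ zero)))))))))
type:
  Eq Nat (succ (succ (succ (succ (succ (succ (succ (succ (succ zero))))))))) (succ (succ (succ (succ (succ (succ (succ (succ (succ zero)))))))))


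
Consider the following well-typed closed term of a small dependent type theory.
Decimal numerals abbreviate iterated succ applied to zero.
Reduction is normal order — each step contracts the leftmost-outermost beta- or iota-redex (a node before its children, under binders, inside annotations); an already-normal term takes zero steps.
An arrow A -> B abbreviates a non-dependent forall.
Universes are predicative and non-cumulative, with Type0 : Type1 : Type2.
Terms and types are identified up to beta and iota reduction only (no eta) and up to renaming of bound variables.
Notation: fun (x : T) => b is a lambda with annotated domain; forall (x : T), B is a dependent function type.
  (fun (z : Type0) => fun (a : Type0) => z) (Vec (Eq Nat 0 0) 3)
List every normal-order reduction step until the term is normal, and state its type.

normal-order reduction sequence:
  (fun (z : Type0) => fun (a : Type0) => z) (Vec (Eq Nat 0 0) 3)
  ~> fun (z : Type0) => Vec (Eq Nat 0 0) 3
inferred type:
  Type0 -> Type0


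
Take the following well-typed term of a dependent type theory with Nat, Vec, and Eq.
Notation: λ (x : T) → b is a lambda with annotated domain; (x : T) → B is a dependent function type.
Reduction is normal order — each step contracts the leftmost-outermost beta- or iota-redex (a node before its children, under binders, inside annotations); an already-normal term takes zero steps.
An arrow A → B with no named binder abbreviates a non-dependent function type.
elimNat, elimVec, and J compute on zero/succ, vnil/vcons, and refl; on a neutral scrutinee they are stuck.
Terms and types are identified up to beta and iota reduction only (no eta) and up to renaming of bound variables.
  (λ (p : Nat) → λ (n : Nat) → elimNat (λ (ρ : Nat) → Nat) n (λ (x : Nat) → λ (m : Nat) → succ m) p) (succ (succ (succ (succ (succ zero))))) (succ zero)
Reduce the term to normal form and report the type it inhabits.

normal form:
  succ (succ (succ (succ (succ (succ zero)))))
the term's type:
  Nat


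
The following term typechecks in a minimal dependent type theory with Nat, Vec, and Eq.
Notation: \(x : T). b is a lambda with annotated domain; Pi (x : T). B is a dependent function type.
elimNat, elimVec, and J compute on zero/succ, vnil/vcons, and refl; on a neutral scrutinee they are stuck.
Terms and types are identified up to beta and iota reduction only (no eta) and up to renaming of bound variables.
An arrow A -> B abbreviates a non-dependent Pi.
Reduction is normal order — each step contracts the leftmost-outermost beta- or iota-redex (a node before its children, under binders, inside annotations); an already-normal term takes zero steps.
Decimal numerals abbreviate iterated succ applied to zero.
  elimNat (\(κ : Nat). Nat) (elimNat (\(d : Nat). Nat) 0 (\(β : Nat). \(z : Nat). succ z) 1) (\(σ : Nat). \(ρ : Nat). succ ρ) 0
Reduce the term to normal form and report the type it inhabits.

normal form:
  1
the term's type:
  Nat


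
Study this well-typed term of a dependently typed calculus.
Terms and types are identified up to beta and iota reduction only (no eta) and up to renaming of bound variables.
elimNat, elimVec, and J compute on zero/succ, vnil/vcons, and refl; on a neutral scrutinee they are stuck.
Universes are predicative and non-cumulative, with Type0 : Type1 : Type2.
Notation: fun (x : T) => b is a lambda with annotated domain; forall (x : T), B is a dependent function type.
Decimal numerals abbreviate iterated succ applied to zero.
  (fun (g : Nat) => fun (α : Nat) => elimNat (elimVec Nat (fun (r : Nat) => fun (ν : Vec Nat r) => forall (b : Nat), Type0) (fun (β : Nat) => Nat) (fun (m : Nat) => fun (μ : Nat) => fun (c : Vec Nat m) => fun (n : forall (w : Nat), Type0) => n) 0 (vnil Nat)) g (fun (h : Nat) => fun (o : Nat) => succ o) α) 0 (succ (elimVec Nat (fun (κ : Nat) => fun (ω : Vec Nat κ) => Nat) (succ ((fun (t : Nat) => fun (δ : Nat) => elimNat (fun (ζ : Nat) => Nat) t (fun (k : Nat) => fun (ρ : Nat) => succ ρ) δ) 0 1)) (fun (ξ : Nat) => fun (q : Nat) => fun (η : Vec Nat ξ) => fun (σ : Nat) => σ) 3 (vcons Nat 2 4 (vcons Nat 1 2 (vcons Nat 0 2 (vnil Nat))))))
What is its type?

the term's type:
  Nat


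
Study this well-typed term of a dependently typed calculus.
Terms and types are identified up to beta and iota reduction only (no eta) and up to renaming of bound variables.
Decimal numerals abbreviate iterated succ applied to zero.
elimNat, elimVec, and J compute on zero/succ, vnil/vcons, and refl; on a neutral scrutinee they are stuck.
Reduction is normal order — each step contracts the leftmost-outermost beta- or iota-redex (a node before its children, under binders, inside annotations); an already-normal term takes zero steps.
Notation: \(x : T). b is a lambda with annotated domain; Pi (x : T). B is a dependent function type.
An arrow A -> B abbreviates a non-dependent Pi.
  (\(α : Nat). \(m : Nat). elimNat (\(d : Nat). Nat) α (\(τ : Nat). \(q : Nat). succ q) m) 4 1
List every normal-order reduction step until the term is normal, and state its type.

normal-order reduction sequence:
  (\(α : Nat). \(m : Nat). elimNat (\(d : Nat). Nat) α (\(τ : Nat). \(q : Nat). succ q) m) 4 1
  ~> (\(α : Nat). elimNat (\(m : Nat). Nat) 4 (\(d : Nat). \(τ : Nat). succ τ) α) 1
  ~> elimNat (\(α : Nat). Nat) 4 (\(m : Nat). \(d : Nat). succ d) 1
  ~> (\(α : Nat). \(m : Nat). succ m) 0 (elimNat (\(d : Nat). Nat) 4 (\(τ : Nat). \(q : Nat). succ q) 0)
  ~> (\(α : Nat). succ α) (elimNat (\(m : Nat). Nat) 4 (\(d : Nat). \(τ : Nat). succ τ) 0)
  ~> succ (elimNat (\(α : Nat). Nat) 4 (\(m : Nat). \(d : Nat). succ d) 0)
  ~> 5
the term's type:
  Nat


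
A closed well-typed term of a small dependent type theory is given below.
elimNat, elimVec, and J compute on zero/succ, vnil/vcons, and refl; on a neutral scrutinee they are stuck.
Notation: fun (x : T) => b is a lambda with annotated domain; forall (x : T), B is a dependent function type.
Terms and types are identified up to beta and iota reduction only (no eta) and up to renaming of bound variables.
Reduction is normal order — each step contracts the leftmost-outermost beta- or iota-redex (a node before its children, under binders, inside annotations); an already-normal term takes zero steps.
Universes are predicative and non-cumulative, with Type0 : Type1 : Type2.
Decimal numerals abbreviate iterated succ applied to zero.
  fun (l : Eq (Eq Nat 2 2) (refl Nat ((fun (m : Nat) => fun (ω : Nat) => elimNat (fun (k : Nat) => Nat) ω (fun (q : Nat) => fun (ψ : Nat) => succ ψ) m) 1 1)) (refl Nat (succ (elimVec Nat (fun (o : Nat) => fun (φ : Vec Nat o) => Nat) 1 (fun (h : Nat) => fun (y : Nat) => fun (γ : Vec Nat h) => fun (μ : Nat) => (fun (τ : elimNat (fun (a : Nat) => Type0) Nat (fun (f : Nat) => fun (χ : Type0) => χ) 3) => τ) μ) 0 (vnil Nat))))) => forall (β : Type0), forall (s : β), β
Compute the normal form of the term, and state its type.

resulting normal form:
  fun (l : Eq (Eq Nat 2 2) (refl Nat 2) (refl Nat 2)) => forall (m : Type0), forall (ω : m), m
the term's type:
  forall (l : Eq (Eq Nat 2 2) (refl Nat 2) (refl Nat 2)), Type1
observation: 7 normal-order steps normalize the term, beginning with a beta-redex.


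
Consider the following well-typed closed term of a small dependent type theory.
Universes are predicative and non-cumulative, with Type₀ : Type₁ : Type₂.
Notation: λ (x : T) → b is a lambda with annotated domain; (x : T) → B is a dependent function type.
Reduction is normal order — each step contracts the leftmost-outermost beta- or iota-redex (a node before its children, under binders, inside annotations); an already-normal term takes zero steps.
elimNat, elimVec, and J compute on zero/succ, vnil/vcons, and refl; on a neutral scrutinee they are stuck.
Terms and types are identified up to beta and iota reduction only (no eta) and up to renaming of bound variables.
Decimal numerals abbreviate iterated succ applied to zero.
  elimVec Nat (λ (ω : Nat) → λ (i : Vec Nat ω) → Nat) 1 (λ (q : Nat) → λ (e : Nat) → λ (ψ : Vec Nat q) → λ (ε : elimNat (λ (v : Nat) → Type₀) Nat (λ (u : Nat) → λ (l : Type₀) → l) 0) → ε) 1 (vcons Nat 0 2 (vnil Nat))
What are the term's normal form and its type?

resulting normal form:
  1
type:
  Nat


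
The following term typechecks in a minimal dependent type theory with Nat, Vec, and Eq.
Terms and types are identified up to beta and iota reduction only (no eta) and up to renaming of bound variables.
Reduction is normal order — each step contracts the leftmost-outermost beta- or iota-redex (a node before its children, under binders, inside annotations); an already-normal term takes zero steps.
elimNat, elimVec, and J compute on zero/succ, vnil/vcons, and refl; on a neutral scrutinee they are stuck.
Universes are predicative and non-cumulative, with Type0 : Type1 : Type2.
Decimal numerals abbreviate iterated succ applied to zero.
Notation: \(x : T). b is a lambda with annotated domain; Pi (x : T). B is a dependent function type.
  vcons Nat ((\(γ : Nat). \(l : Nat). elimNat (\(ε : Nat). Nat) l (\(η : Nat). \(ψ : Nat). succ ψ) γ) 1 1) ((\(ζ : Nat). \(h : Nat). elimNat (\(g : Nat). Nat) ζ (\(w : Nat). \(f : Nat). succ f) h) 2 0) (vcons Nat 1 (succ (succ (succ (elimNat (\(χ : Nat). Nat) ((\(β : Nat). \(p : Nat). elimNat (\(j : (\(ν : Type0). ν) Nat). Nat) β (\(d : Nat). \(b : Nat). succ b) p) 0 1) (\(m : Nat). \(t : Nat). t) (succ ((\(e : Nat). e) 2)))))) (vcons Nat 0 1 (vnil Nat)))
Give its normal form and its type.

resulting normal form:
  vcons Nat 2 2 (vcons Nat 1 4 (vcons Nat 0 1 (vnil Nat)))
the term's type:
  Vec Nat 3
observation: the term reaches its normal form after 26 normal-order steps.


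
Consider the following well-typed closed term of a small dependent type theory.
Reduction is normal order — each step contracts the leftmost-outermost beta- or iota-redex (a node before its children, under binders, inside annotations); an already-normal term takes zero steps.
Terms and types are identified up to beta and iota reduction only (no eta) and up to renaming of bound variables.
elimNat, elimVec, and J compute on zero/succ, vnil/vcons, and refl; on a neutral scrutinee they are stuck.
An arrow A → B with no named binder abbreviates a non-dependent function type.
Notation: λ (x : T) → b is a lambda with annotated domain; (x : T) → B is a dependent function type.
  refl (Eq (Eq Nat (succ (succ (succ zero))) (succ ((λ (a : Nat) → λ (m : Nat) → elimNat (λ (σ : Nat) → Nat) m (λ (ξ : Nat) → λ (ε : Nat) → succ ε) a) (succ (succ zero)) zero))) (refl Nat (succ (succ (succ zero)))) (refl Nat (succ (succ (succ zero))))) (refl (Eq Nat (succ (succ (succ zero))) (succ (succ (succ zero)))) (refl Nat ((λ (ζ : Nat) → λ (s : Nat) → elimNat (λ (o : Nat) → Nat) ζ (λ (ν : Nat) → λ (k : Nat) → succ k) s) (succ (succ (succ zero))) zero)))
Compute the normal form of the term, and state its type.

normal form:
  refl (Eq (Eq Nat (succ (succ (succ zero))) (succ (succ (succ zero)))) (refl Nat (succ (succ (succ zero)))) (refl Nat (succ (succ (succ zero))))) (refl (Eq Nat (succ (succ (succ zero))) (succ (succ (succ zero)))) (refl Nat (succ (succ (succ zero)))))
type:
  Eq (Eq (Eq Nat (succ (succ (succ zero))) (succ (succ (succ zero)))) (refl Nat (succ (succ (succ zero)))) (refl Nat (succ (succ (succ zero))))) (refl (Eq Nat (succ (succ (succ zero))) (succ (succ (succ zero)))) (refl Nat (succ (succ (succ zero))))) (refl (Eq Nat (succ (succ (succ zero))) (succ (succ (succ zero)))) (refl Nat (succ (succ (succ zero)))))


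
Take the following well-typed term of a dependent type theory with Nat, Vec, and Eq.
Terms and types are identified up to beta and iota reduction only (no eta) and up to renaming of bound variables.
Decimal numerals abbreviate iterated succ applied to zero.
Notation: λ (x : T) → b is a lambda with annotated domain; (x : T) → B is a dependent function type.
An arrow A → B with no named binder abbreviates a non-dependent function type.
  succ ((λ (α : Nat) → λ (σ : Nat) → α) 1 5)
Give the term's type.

the term's type:
  Nat


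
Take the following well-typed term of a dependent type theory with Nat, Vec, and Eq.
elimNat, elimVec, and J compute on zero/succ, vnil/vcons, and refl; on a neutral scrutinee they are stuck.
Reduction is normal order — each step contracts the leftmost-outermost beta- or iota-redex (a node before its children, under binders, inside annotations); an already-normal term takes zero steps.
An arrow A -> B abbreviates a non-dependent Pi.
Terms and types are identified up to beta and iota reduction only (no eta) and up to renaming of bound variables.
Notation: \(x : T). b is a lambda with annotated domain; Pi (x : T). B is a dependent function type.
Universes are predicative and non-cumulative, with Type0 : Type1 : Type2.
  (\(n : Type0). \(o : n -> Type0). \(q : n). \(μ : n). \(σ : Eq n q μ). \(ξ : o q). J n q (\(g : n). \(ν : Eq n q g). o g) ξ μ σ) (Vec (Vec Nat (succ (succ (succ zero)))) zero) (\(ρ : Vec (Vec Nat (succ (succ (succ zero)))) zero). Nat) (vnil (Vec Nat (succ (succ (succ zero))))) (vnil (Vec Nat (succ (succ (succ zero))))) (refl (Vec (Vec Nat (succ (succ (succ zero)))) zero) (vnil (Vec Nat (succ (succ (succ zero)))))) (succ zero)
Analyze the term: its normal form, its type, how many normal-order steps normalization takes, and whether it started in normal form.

reduced normal form:
  succ zero
the term's type:
  Nat
reduction steps (normal order): 7
term was already normal: no
first redex: a beta-redex


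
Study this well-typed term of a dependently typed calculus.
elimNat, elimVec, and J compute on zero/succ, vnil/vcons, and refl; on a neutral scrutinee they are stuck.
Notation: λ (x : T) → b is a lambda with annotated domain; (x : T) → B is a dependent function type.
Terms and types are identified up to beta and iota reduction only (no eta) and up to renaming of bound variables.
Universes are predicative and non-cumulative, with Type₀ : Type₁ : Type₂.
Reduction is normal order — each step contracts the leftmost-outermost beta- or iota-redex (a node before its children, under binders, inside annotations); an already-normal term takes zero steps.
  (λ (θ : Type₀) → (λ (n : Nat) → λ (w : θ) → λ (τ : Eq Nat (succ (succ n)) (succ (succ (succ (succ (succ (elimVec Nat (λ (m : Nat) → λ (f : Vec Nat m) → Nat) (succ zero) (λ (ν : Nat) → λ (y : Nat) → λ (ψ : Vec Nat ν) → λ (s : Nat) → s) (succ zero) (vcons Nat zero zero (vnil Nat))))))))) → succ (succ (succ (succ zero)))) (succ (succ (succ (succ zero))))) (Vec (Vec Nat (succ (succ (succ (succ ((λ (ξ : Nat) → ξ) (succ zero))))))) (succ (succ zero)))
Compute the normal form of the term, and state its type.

resulting normal form:
  λ (θ : Vec (Vec Nat (succ (succ (succ (succ (succ zero)))))) (succ (succ zero))) → λ (n : Eq Nat (succ (succ (succ (succ (succ (succ zero)))))) (succ (succ (succ (succ (succ (succ zero))))))) → succ (succ (succ (succ zero)))
inferred type:
  (θ : Vec (Vec Nat (succ (succ (succ (succ (succ zero)))))) (succ (succ zero))) → (n : Eq Nat (succ (succ (succ (succ (succ (succ zero)))))) (succ (succ (succ (succ (succ (succ zero))))))) → Nat


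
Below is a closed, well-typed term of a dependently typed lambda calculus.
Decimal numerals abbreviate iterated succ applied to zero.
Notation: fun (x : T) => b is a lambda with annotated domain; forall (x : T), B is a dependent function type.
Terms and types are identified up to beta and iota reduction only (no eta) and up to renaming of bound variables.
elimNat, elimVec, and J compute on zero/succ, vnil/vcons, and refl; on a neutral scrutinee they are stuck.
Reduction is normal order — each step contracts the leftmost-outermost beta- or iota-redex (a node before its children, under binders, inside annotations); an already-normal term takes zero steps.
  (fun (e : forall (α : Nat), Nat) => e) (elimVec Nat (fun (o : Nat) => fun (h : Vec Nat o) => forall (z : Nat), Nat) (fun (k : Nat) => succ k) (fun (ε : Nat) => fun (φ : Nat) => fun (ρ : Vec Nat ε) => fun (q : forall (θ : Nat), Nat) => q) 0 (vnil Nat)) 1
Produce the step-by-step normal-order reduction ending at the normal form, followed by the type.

reduction (normal order):
  (fun (e : forall (α : Nat), Nat) => e) (elimVec Nat (fun (o : Nat) => fun (h : Vec Nat o) => forall (z : Nat), Nat) (fun (k : Nat) => succ k) (fun (ε : Nat) => fun (φ : Nat) => fun (ρ : Vec Nat ε) => fun (q : forall (θ : Nat), Nat) => q) 0 (vnil Nat)) 1
  ~> elimVec Nat (fun (e : Nat) => fun (α : Vec Nat e) => forall (o : Nat), Nat) (fun (h : Nat) => succ h) (fun (z : Nat) => fun (k : Nat) => fun (ε : Vec Nat z) => fun (φ : forall (ρ : Nat), Nat) => φ) 0 (vnil Nat) 1
  ~> (fun (e : Nat) => succ e) 1
  ~> 2
the term's type:
  Nat


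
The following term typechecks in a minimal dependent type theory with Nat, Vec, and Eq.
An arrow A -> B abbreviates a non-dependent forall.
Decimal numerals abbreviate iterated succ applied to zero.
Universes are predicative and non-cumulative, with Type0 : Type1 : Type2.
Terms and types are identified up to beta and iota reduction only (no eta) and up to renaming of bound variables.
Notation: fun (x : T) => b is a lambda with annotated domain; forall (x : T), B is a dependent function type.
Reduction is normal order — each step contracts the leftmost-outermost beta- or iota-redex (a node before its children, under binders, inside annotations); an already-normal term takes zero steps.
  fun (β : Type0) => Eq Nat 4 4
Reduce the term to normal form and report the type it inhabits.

resulting normal form:
  fun (β : Type0) => Eq Nat 4 4
inferred type:
  Type0 -> Type0
observation: the term is already in normal form.


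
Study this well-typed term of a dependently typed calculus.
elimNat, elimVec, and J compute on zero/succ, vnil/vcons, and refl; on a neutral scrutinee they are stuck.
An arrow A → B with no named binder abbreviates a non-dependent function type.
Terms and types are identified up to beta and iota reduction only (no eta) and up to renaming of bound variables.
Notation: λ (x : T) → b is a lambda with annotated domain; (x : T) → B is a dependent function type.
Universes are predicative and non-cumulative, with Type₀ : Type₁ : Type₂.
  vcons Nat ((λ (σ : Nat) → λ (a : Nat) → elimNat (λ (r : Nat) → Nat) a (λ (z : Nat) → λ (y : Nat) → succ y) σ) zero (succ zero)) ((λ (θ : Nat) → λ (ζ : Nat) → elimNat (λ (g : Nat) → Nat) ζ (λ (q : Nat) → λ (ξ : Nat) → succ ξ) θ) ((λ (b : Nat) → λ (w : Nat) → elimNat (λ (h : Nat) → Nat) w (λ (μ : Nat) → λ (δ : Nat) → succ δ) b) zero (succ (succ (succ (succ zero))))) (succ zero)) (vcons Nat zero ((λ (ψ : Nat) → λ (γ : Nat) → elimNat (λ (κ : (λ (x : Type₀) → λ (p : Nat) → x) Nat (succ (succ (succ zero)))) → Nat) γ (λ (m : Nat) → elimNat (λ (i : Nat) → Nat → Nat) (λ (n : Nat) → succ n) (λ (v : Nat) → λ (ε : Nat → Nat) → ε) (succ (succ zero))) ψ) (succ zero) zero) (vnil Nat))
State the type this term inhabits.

type:
  Vec Nat (succ (succ zero))
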